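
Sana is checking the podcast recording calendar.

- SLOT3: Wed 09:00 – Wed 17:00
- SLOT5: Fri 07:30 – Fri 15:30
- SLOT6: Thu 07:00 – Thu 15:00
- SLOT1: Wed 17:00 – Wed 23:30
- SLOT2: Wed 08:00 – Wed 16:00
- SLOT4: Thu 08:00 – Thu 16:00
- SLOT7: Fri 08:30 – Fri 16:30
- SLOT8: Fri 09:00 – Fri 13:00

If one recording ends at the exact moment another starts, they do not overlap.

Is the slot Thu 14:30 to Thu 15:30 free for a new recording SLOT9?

No — it overlaps SLOT4, SLOT6

SLOT2: ends Wed 16:00 at or before SLOT9 starts Thu 14:30 → clear.
SLOT3: ends Wed 17:00 at or before SLOT9 starts Thu 14:30 → clear.
SLOT1: ends Wed 23:30 at or before SLOT9 starts Thu 14:30 → clear.
SLOT6: starts Thu 07:00 before SLOT9 ends Thu 15:30, and ends Thu 15:00 after SLOT9 starts Thu 14:30 → overlap.
SLOT4: starts Thu 08:00 before SLOT9 ends Thu 15:30, and ends Thu 16:00 after SLOT9 starts Thu 14:30 → overlap.
SLOT5: starts Fri 07:30 at or after SLOT9 ends Thu 15:30 → clear.
SLOT7: starts Fri 08:30 at or after SLOT9 ends Thu 15:30 → clear.
SLOT8: starts Fri 09:00 at or after SLOT9 ends Thu 15:30 → clear.
SLOT9 overlaps SLOT4, SLOT6.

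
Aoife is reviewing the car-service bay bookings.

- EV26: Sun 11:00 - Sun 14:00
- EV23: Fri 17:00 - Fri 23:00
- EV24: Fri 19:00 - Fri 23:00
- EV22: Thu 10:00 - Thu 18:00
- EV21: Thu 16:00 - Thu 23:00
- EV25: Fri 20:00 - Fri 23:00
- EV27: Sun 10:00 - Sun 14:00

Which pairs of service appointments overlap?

EV21 & EV22, EV23 & EV24, EV23 & EV25, EV24 & EV25, EV26 & EV27

Two intervals overlap when each starts before the other ends.
Sorted by start: EV22, EV21, EV23, EV24, EV25, EV27, EV26.
EV21 starts before EV22 ends → EV22 and EV21 overlap.
EV23 starts after EV22 ends — done with EV22.
EV23 starts after EV21 ends — done with EV21.
EV24 starts before EV23 ends → EV23 and EV24 overlap.
EV25 starts before EV23 ends → EV23 and EV25 overlap.
EV27 starts after EV23 ends — done with EV23.
EV25 starts before EV24 ends → EV24 and EV25 overlap.
EV27 starts after EV24 ends — done with EV24.
EV27 starts after EV25 ends — done with EV25.
EV26 starts before EV27 ends → EV27 and EV26 overlap.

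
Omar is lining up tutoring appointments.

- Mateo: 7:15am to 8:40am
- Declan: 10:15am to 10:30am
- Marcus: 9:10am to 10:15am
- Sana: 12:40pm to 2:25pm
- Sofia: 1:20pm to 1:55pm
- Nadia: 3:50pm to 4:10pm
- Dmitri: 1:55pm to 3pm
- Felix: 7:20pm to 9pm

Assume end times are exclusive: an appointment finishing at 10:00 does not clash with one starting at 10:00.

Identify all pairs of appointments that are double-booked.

Dmitri & Sana, Sana & Sofia

Two intervals overlap when each starts before the other ends.
Sorted by start: Mateo, Marcus, Declan, Sana, Sofia, Dmitri, Nadia, Felix.
Marcus starts after Mateo ends — done with Mateo.
Declan starts exactly when Marcus ends (back-to-back, no overlap) — done with Marcus.
Sana starts after Declan ends — done with Declan.
Sofia starts before Sana ends → Sana and Sofia overlap.
Dmitri starts before Sana ends → Sana and Dmitri overlap.
Nadia starts after Sana ends — done with Sana.
Dmitri starts exactly when Sofia ends (back-to-back, no overlap) — done with Sofia.
Nadia starts after Dmitri ends — done with Dmitri.
Felix starts after Nadia ends.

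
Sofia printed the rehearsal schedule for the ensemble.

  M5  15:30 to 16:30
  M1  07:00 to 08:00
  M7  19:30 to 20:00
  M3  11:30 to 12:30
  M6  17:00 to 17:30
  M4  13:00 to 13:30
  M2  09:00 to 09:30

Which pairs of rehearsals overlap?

none

Two intervals overlap when each starts before the other ends.
Sorted by start: M1, M2, M3, M4, M5, M6, M7.
M2 starts after M1 ends, so M1 has no further overlaps.
M3 starts after M2 ends, so M2 has no further overlaps.
M4 starts after M3 ends, so M3 has no further overlaps.
M5 starts after M4 ends, so M4 has no further overlaps.
M6 starts after M5 ends, so M5 has no further overlaps.
M7 starts after M6 ends.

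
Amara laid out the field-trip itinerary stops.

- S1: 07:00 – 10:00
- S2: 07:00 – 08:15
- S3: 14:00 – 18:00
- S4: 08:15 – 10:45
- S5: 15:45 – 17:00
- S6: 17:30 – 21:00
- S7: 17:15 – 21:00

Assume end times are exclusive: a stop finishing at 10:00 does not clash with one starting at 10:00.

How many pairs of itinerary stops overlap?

6

Sorted by start: S1, S2, S4, S3, S5, S7, S6.
S2 starts before S1 ends → S1 and S2 overlap.
S4 starts before S1 ends → S1 and S4 overlap.
S3 starts after S1 ends, so S1 has no further overlaps.
S4 starts exactly when S2 ends (back-to-back, no overlap), so S2 has no further overlaps.
S3 starts after S4 ends, so S4 has no further overlaps.
S5 starts before S3 ends → S3 and S5 overlap.
S7 starts before S3 ends → S3 and S7 overlap.
S6 starts before S3 ends → S3 and S6 overlap.
S7 starts after S5 ends, so S5 has no further overlaps.
S6 starts before S7 ends → S7 and S6 overlap.
Overlapping pairs: S1 & S2, S1 & S4, S3 & S5, S3 & S6, S3 & S7, S6 & S7 — 6 in total.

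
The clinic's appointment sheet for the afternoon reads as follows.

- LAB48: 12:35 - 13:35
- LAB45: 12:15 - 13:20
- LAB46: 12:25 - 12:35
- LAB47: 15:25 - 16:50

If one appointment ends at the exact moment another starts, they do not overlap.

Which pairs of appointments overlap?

Sorted by start: LAB45, LAB46, LAB48, LAB47.
LAB46 starts before LAB45 ends → LAB45 and LAB46 overlap.
LAB48 starts before LAB45 ends → LAB45 and LAB48 overlap.
LAB47 starts after LAB45 ends.
LAB48 starts exactly when LAB46 ends (back-to-back, no overlap) — done with LAB46.
LAB47 starts after LAB48 ends.

LAB45 & LAB46, LAB45 & LAB48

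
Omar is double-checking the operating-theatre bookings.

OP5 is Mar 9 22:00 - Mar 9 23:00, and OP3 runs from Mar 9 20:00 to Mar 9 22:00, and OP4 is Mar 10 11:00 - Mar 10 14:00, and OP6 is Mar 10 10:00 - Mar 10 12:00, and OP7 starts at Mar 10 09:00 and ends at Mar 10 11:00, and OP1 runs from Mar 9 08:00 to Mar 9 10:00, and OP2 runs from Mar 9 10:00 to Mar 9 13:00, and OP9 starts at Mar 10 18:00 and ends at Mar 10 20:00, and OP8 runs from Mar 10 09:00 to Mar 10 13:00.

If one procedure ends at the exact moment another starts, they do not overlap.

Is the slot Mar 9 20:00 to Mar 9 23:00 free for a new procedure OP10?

No — it overlaps OP3, OP5

OP1: ends Mar 9 10:00 at or before OP10 starts Mar 9 20:00 → clear.
OP2: ends Mar 9 13:00 at or before OP10 starts Mar 9 20:00 → clear.
OP3: starts Mar 9 20:00 before OP10 ends Mar 9 23:00, and ends Mar 9 22:00 after OP10 starts Mar 9 20:00 → overlap.
OP5: starts Mar 9 22:00 before OP10 ends Mar 9 23:00, and ends Mar 9 23:00 after OP10 starts Mar 9 20:00 → overlap.
OP7: starts Mar 10 09:00 at or after OP10 ends Mar 9 23:00 → clear.
OP8: starts Mar 10 09:00 at or after OP10 ends Mar 9 23:00 → clear.
OP6: starts Mar 10 10:00 at or after OP10 ends Mar 9 23:00 → clear.
OP4: starts Mar 10 11:00 at or after OP10 ends Mar 9 23:00 → clear.
OP9: starts Mar 10 18:00 at or after OP10 ends Mar 9 23:00 → clear.
OP10 overlaps OP3, OP5.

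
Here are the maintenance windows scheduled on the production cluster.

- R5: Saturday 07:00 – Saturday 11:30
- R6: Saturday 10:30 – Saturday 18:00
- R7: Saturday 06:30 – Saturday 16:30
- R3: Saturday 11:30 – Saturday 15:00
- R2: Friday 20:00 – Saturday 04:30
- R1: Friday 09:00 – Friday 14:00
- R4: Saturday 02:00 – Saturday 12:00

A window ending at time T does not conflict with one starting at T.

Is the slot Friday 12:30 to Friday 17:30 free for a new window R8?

No — it overlaps R1

R1: starts Friday 09:00 before R8 ends Friday 17:30, and ends Friday 14:00 after R8 starts Friday 12:30 → overlap.
R2: starts Friday 20:00 at or after R8 ends Friday 17:30 → clear.
R4: starts Saturday 02:00 at or after R8 ends Friday 17:30 → clear.
R7: starts Saturday 06:30 at or after R8 ends Friday 17:30 → clear.
R5: starts Saturday 07:00 at or after R8 ends Friday 17:30 → clear.
R6: starts Saturday 10:30 at or after R8 ends Friday 17:30 → clear.
R3: starts Saturday 11:30 at or after R8 ends Friday 17:30 → clear.
R8 overlaps R1.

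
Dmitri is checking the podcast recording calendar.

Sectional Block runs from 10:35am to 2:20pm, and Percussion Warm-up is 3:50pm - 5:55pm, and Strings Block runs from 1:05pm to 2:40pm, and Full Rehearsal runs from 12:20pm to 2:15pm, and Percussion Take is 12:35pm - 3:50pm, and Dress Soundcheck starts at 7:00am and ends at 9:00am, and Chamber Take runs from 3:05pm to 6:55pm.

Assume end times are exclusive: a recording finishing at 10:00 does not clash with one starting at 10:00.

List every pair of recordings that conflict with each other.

Sorted by start: Dress Soundcheck, Sectional Block, Full Rehearsal, Percussion Take, Strings Block, Chamber Take, Percussion Warm-up.
Sectional Block starts after Dress Soundcheck ends, so nothing later overlaps Dress Soundcheck either.
Full Rehearsal starts before Sectional Block ends → Sectional Block and Full Rehearsal overlap.
Percussion Take starts before Sectional Block ends → Sectional Block and Percussion Take overlap.
Strings Block starts before Sectional Block ends → Sectional Block and Strings Block overlap.
Chamber Take starts after Sectional Block ends, so nothing later overlaps Sectional Block either.
Percussion Take starts before Full Rehearsal ends → Full Rehearsal and Percussion Take overlap.
Strings Block starts before Full Rehearsal ends → Full Rehearsal and Strings Block overlap.
Chamber Take starts after Full Rehearsal ends, so nothing later overlaps Full Rehearsal either.
Strings Block starts before Percussion Take ends → Percussion Take and Strings Block overlap.
Chamber Take starts before Percussion Take ends → Percussion Take and Chamber Take overlap.
Percussion Warm-up starts exactly when Percussion Take ends (back-to-back, no overlap).
Chamber Take starts after Strings Block ends, so nothing later overlaps Strings Block either.
Percussion Warm-up starts before Chamber Take ends → Chamber Take and Percussion Warm-up overlap.

Chamber Take & Percussion Take, Chamber Take & Percussion Warm-up, Full Rehearsal & Percussion Take, Full Rehearsal & Sectional Block, Full Rehearsal & Strings Block, Percussion Take & Sectional Block, Percussion Take & Strings Block, Sectional Block & Strings Block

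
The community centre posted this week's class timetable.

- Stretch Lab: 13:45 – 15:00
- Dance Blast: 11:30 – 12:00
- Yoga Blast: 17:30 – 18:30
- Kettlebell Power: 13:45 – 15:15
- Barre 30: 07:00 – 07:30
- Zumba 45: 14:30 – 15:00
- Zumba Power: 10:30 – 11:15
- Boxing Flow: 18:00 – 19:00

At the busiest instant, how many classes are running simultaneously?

Sort all start/end points and keep a running count:
07:00 start Barre 30 → 1
07:30 end Barre 30 → 0
10:30 start Zumba Power → 1
11:15 end Zumba Power → 0
11:30 start Dance Blast → 1
12:00 end Dance Blast → 0
13:45 start Kettlebell Power → 1
13:45 start Stretch Lab → 2
14:30 start Zumba 45 → 3
15:00 end Stretch Lab → 2
15:00 end Zumba 45 → 1
15:15 end Kettlebell Power → 0
17:30 start Yoga Blast → 1
18:00 start Boxing Flow → 2
18:30 end Yoga Blast → 1
19:00 end Boxing Flow → 0
Peak is 3, at 14:30 (Kettlebell Power, Stretch Lab, Zumba 45).

3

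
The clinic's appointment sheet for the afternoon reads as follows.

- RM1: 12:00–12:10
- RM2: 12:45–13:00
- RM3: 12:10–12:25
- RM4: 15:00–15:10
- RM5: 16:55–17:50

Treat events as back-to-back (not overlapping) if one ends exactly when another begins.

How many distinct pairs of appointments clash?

Sorted by start: RM1, RM3, RM2, RM4, RM5.
RM3 starts exactly when RM1 ends (back-to-back, no overlap), so nothing later overlaps RM1 either.
RM2 starts after RM3 ends, so nothing later overlaps RM3 either.
RM4 starts after RM2 ends, so nothing later overlaps RM2 either.
RM5 starts after RM4 ends.
No pair overlaps.

0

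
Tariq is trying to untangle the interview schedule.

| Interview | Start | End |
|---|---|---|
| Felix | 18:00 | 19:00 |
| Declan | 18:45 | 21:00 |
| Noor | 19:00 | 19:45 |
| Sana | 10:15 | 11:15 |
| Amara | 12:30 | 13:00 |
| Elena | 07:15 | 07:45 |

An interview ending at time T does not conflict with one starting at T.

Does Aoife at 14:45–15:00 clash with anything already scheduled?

Elena: ends 07:45 at or before Aoife starts 14:45 → clear.
Sana: ends 11:15 at or before Aoife starts 14:45 → clear.
Amara: ends 13:00 at or before Aoife starts 14:45 → clear.
Felix: starts 18:00 at or after Aoife ends 15:00 → clear.
Declan: starts 18:45 at or after Aoife ends 15:00 → clear.
Noor: starts 19:00 at or after Aoife ends 15:00 → clear.

No — it doesn't clash with anything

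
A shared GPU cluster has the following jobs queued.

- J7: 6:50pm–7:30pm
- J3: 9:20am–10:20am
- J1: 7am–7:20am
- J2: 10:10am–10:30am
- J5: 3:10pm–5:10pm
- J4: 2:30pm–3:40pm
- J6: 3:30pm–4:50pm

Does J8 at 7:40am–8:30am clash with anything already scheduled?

No — it doesn't clash with anything

J1: ends 7:20am at or before J8 starts 7:40am → clear.
J3: starts 9:20am at or after J8 ends 8:30am → clear.
J2: starts 10:10am at or after J8 ends 8:30am → clear.
J4: starts 2:30pm at or after J8 ends 8:30am → clear.
J5: starts 3:10pm at or after J8 ends 8:30am → clear.
J6: starts 3:30pm at or after J8 ends 8:30am → clear.
J7: starts 6:50pm at or after J8 ends 8:30am → clear.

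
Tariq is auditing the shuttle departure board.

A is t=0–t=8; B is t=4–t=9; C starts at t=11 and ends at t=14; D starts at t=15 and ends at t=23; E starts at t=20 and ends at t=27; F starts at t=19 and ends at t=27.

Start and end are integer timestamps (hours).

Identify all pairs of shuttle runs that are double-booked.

A & B, D & E, D & F, E & F

Check each pair: they overlap iff neither finishes before the other starts.
Sorted by start: A, B, C, D, F, E.
B starts before A ends → A and B overlap.
C starts after A ends, so nothing later overlaps A either.
C starts after B ends, so nothing later overlaps B either.
D starts after C ends, so nothing later overlaps C either.
F starts before D ends → D and F overlap.
E starts before D ends → D and E overlap.
E starts before F ends → F and E overlap.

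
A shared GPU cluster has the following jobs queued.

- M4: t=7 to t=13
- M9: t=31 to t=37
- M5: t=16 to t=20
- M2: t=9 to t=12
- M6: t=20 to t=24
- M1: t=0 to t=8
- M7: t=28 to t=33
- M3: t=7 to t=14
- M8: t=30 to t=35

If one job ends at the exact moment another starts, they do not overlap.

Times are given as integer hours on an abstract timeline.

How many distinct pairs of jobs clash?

8

Sorted by start: M1, M3, M4, M2, M5, M6, M7, M8, M9.
M3 starts before M1 ends → M1 and M3 overlap.
M4 starts before M1 ends → M1 and M4 overlap.
M2 starts after M1 ends, so nothing later overlaps M1 either.
M4 starts before M3 ends → M3 and M4 overlap.
M2 starts before M3 ends → M3 and M2 overlap.
M5 starts after M3 ends, so nothing later overlaps M3 either.
M2 starts before M4 ends → M4 and M2 overlap.
M5 starts after M4 ends, so nothing later overlaps M4 either.
M5 starts after M2 ends, so nothing later overlaps M2 either.
M6 starts exactly when M5 ends (back-to-back, no overlap), so nothing later overlaps M5 either.
M7 starts after M6 ends, so nothing later overlaps M6 either.
M8 starts before M7 ends → M7 and M8 overlap.
M9 starts before M7 ends → M7 and M9 overlap.
M9 starts before M8 ends → M8 and M9 overlap.
Overlapping pairs: M1 & M3, M1 & M4, M2 & M3, M2 & M4, M3 & M4, M7 & M8, M7 & M9, M8 & M9 — 8 in total.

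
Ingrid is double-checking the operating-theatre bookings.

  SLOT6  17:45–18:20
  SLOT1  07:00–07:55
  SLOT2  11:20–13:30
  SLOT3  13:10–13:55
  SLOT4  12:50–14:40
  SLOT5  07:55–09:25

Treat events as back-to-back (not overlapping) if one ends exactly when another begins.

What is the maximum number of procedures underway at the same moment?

3

Walk through starts and ends in time order (an end at T is processed before a start at T):
07:00 start SLOT1 → 1
07:55 end SLOT1 → 0
07:55 start SLOT5 → 1
09:25 end SLOT5 → 0
11:20 start SLOT2 → 1
12:50 start SLOT4 → 2
13:10 start SLOT3 → 3
13:30 end SLOT2 → 2
13:55 end SLOT3 → 1
14:40 end SLOT4 → 0
17:45 start SLOT6 → 1
18:20 end SLOT6 → 0
Peak is 3, at 13:10 (SLOT2, SLOT3, SLOT4).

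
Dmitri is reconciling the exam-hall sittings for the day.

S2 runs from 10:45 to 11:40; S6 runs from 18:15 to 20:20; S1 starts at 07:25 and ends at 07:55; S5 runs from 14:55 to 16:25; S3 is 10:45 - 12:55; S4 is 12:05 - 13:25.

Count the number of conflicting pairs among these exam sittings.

Check each pair: they overlap iff neither finishes before the other starts.
Sorted by start: S1, S2, S3, S4, S5, S6.
S2 starts after S1 ends, so S1 has no further overlaps.
S3 starts before S2 ends → S2 and S3 overlap.
S4 starts after S2 ends, so S2 has no further overlaps.
S4 starts before S3 ends → S3 and S4 overlap.
S5 starts after S3 ends, so S3 has no further overlaps.
S5 starts after S4 ends, so S4 has no further overlaps.
S6 starts after S5 ends.
Overlapping pairs: S2 & S3, S3 & S4 — 2 in total.

2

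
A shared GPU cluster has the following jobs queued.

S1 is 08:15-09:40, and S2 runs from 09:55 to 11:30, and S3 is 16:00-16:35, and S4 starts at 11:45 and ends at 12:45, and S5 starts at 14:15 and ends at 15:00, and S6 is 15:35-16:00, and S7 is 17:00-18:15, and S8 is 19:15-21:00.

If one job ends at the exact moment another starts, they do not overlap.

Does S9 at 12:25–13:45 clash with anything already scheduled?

S1: ends 09:40 at or before S9 starts 12:25 → clear.
S2: ends 11:30 at or before S9 starts 12:25 → clear.
S4: starts 11:45 before S9 ends 13:45, and ends 12:45 after S9 starts 12:25 → overlap.
S5: starts 14:15 at or after S9 ends 13:45 → clear.
S6: starts 15:35 at or after S9 ends 13:45 → clear.
S3: starts 16:00 at or after S9 ends 13:45 → clear.
S7: starts 17:00 at or after S9 ends 13:45 → clear.
S8: starts 19:15 at or after S9 ends 13:45 → clear.
S9 overlaps S4.

Yes — it overlaps S4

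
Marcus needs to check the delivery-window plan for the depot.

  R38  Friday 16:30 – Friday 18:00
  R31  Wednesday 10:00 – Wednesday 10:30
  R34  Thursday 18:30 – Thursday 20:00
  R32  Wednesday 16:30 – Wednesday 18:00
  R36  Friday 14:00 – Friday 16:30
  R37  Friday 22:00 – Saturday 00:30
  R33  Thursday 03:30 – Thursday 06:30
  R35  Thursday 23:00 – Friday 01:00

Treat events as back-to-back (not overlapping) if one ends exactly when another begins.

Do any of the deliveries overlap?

No

Two intervals overlap when each starts before the other ends.
Sorted by start: R31, R32, R33, R34, R35, R36, R38, R37.
R32 starts after R31 ends — done with R31.
R33 starts after R32 ends — done with R32.
R34 starts after R33 ends — done with R33.
R35 starts after R34 ends — done with R34.
R36 starts after R35 ends — done with R35.
R38 starts exactly when R36 ends (back-to-back, no overlap) — done with R36.
R37 starts after R38 ends.
Every pair is clear; the schedule has no overlaps.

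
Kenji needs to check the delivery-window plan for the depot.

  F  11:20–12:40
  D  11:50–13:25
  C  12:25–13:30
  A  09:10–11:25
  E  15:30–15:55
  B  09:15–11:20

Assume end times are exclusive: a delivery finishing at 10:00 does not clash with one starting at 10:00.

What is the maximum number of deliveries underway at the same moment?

3

Sort all start/end points and keep a running count:
09:10 start A → 1
09:15 start B → 2
11:20 end B → 1
11:20 start F → 2
11:25 end A → 1
11:50 start D → 2
12:25 start C → 3
12:40 end F → 2
13:25 end D → 1
13:30 end C → 0
15:30 start E → 1
15:55 end E → 0
Peak is 3, at 12:25 (C, D, F).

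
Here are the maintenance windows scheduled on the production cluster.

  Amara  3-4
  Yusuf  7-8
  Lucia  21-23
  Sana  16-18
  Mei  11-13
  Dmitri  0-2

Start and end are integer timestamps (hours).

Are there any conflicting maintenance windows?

Sorted by start: Dmitri, Amara, Yusuf, Mei, Sana, Lucia.
Amara starts after Dmitri ends — done with Dmitri.
Yusuf starts after Amara ends — done with Amara.
Mei starts after Yusuf ends — done with Yusuf.
Sana starts after Mei ends — done with Mei.
Lucia starts after Sana ends.
Every pair is clear; the schedule has no overlaps.

No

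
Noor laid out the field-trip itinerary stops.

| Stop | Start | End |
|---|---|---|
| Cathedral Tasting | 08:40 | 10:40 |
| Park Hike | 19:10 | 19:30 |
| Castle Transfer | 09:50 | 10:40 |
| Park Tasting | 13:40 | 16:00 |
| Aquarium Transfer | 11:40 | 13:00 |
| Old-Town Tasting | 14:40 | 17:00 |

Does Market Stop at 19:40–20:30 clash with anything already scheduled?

Cathedral Tasting: ends 10:40 at or before Market Stop starts 19:40 → clear.
Castle Transfer: ends 10:40 at or before Market Stop starts 19:40 → clear.
Aquarium Transfer: ends 13:00 at or before Market Stop starts 19:40 → clear.
Park Tasting: ends 16:00 at or before Market Stop starts 19:40 → clear.
Old-Town Tasting: ends 17:00 at or before Market Stop starts 19:40 → clear.
Park Hike: ends 19:30 at or before Market Stop starts 19:40 → clear.

No — it doesn't clash with anything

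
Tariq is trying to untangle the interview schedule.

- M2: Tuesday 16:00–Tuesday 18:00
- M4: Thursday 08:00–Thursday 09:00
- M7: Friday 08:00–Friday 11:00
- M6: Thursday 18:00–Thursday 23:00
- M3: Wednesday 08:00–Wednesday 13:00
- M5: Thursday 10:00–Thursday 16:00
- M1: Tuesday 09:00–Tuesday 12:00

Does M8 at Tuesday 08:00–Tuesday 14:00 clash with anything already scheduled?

Yes — it overlaps M1

M1: starts Tuesday 09:00 before M8 ends Tuesday 14:00, and ends Tuesday 12:00 after M8 starts Tuesday 08:00 → overlap.
M2: starts Tuesday 16:00 at or after M8 ends Tuesday 14:00 → clear.
M3: starts Wednesday 08:00 at or after M8 ends Tuesday 14:00 → clear.
M4: starts Thursday 08:00 at or after M8 ends Tuesday 14:00 → clear.
M5: starts Thursday 10:00 at or after M8 ends Tuesday 14:00 → clear.
M6: starts Thursday 18:00 at or after M8 ends Tuesday 14:00 → clear.
M7: starts Friday 08:00 at or after M8 ends Tuesday 14:00 → clear.
M8 overlaps M1.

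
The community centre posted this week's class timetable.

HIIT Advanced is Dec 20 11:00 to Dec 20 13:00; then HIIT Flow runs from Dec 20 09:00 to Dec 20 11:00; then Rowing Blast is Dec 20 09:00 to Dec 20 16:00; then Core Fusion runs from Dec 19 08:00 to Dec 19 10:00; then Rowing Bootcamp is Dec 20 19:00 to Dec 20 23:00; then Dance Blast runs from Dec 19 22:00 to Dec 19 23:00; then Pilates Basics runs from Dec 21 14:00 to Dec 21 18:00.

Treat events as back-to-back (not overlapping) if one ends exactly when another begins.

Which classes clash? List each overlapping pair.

Sorted by start: Core Fusion, Dance Blast, HIIT Flow, Rowing Blast, HIIT Advanced, Rowing Bootcamp, Pilates Basics.
Dance Blast starts after Core Fusion ends; Core Fusion is clear from here.
HIIT Flow starts after Dance Blast ends; Dance Blast is clear from here.
Rowing Blast starts before HIIT Flow ends → HIIT Flow and Rowing Blast overlap.
HIIT Advanced starts exactly when HIIT Flow ends (back-to-back, no overlap); HIIT Flow is clear from here.
HIIT Advanced starts before Rowing Blast ends → Rowing Blast and HIIT Advanced overlap.
Rowing Bootcamp starts after Rowing Blast ends; Rowing Blast is clear from here.
Rowing Bootcamp starts after HIIT Advanced ends; HIIT Advanced is clear from here.
Pilates Basics starts after Rowing Bootcamp ends.

HIIT Advanced & Rowing Blast, HIIT Flow & Rowing Blast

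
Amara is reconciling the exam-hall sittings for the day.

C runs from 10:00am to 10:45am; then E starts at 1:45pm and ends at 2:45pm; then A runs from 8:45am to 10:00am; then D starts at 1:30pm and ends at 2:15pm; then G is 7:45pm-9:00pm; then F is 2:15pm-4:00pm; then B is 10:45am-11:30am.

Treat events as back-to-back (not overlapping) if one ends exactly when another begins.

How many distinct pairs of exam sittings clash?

2

Sorted by start: A, C, B, D, E, F, G.
C starts exactly when A ends (back-to-back, no overlap), so A has no further overlaps.
B starts exactly when C ends (back-to-back, no overlap), so C has no further overlaps.
D starts after B ends, so B has no further overlaps.
E starts before D ends → D and E overlap.
F starts exactly when D ends (back-to-back, no overlap), so D has no further overlaps.
F starts before E ends → E and F overlap.
G starts after E ends.
G starts after F ends.
Overlapping pairs: D & E, E & F — 2 in total.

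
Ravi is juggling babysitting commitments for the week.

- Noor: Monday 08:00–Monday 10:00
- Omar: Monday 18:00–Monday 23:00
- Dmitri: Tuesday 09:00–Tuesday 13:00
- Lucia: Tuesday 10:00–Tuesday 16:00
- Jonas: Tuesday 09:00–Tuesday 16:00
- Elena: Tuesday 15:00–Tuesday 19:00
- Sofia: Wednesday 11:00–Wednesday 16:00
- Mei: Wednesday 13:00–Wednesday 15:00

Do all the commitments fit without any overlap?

Sorted by start: Noor, Omar, Dmitri, Jonas, Lucia, Elena, Sofia, Mei.
Omar starts after Noor ends — done with Noor.
Dmitri starts after Omar ends — done with Omar.
Jonas starts before Dmitri ends → Dmitri and Jonas overlap.
That's a conflict, so the schedule is not conflict-free.

No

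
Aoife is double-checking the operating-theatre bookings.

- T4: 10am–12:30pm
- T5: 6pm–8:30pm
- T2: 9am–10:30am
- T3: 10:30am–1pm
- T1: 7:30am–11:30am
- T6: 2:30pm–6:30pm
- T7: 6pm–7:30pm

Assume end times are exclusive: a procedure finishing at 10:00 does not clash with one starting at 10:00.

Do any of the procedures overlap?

Sorted by start: T1, T2, T4, T3, T6, T5, T7.
T2 starts before T1 ends → T1 and T2 overlap.
That's a conflict, so the schedule is not conflict-free.

Yes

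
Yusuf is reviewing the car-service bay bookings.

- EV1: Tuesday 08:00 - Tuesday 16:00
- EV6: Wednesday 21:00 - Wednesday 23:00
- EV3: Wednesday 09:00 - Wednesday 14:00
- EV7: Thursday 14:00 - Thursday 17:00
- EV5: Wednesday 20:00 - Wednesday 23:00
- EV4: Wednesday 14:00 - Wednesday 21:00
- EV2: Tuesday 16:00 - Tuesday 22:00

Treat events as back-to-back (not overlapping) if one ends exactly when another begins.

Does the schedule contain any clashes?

Sorted by start: EV1, EV2, EV3, EV4, EV5, EV6, EV7.
EV2 starts exactly when EV1 ends (back-to-back, no overlap); EV1 is clear from here.
EV3 starts after EV2 ends; EV2 is clear from here.
EV4 starts exactly when EV3 ends (back-to-back, no overlap); EV3 is clear from here.
EV5 starts before EV4 ends → EV4 and EV5 overlap.
That's a conflict, so the schedule is not conflict-free.

Yes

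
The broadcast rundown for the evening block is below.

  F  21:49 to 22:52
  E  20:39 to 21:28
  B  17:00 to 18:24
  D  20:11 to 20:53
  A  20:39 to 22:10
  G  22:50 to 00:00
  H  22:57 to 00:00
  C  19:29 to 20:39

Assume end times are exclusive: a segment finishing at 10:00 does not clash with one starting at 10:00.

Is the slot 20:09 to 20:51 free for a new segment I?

No — it overlaps A, C, D, E

B: ends 18:24 at or before I starts 20:09 → clear.
C: starts 19:29 before I ends 20:51, and ends 20:39 after I starts 20:09 → overlap.
D: starts 20:11 before I ends 20:51, and ends 20:53 after I starts 20:09 → overlap.
A: starts 20:39 before I ends 20:51, and ends 22:10 after I starts 20:09 → overlap.
E: starts 20:39 before I ends 20:51, and ends 21:28 after I starts 20:09 → overlap.
F: starts 21:49 at or after I ends 20:51 → clear.
G: starts 22:50 at or after I ends 20:51 → clear.
H: starts 22:57 at or after I ends 20:51 → clear.
I overlaps A, C, D, E.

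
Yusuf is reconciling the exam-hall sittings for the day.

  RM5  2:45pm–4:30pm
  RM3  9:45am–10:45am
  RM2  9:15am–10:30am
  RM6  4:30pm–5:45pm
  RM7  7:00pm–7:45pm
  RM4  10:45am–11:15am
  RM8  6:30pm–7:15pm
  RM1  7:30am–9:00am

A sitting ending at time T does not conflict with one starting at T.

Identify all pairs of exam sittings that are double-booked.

RM2 & RM3, RM7 & RM8

Check each pair: they overlap iff neither finishes before the other starts.
Sorted by start: RM1, RM2, RM3, RM4, RM5, RM6, RM8, RM7.
RM2 starts after RM1 ends; RM1 is clear from here.
RM3 starts before RM2 ends → RM2 and RM3 overlap.
RM4 starts after RM2 ends; RM2 is clear from here.
RM4 starts exactly when RM3 ends (back-to-back, no overlap); RM3 is clear from here.
RM5 starts after RM4 ends; RM4 is clear from here.
RM6 starts exactly when RM5 ends (back-to-back, no overlap); RM5 is clear from here.
RM8 starts after RM6 ends; RM6 is clear from here.
RM7 starts before RM8 ends → RM8 and RM7 overlap.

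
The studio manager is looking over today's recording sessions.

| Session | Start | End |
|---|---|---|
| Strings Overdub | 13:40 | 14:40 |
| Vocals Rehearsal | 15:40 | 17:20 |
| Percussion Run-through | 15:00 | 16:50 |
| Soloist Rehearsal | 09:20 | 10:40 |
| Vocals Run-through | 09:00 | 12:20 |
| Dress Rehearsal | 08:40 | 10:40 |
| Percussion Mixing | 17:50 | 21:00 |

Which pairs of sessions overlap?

Dress Rehearsal & Soloist Rehearsal, Dress Rehearsal & Vocals Run-through, Percussion Run-through & Vocals Rehearsal, Soloist Rehearsal & Vocals Run-through

Sorted by start: Dress Rehearsal, Vocals Run-through, Soloist Rehearsal, Strings Overdub, Percussion Run-through, Vocals Rehearsal, Percussion Mixing.
Vocals Run-through starts before Dress Rehearsal ends → Dress Rehearsal and Vocals Run-through overlap.
Soloist Rehearsal starts before Dress Rehearsal ends → Dress Rehearsal and Soloist Rehearsal overlap.
Strings Overdub starts after Dress Rehearsal ends — done with Dress Rehearsal.
Soloist Rehearsal starts before Vocals Run-through ends → Vocals Run-through and Soloist Rehearsal overlap.
Strings Overdub starts after Vocals Run-through ends — done with Vocals Run-through.
Strings Overdub starts after Soloist Rehearsal ends — done with Soloist Rehearsal.
Percussion Run-through starts after Strings Overdub ends — done with Strings Overdub.
Vocals Rehearsal starts before Percussion Run-through ends → Percussion Run-through and Vocals Rehearsal overlap.
Percussion Mixing starts after Percussion Run-through ends.
Percussion Mixing starts after Vocals Rehearsal ends.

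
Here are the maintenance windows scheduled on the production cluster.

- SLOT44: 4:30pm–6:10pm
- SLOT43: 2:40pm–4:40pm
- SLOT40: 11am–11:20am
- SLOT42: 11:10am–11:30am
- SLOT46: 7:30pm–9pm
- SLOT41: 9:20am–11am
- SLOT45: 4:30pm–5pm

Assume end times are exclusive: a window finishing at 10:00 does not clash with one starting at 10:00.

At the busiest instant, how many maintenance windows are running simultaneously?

3

Walk through starts and ends in time order (an end at T is processed before a start at T):
9:20am start SLOT41 → 1
11am end SLOT41 → 0
11am start SLOT40 → 1
11:10am start SLOT42 → 2
11:20am end SLOT40 → 1
11:30am end SLOT42 → 0
2:40pm start SLOT43 → 1
4:30pm start SLOT44 → 2
4:30pm start SLOT45 → 3
4:40pm end SLOT43 → 2
5pm end SLOT45 → 1
6:10pm end SLOT44 → 0
7:30pm start SLOT46 → 1
9pm end SLOT46 → 0
Peak is 3, at 4:30pm (SLOT43, SLOT44, SLOT45).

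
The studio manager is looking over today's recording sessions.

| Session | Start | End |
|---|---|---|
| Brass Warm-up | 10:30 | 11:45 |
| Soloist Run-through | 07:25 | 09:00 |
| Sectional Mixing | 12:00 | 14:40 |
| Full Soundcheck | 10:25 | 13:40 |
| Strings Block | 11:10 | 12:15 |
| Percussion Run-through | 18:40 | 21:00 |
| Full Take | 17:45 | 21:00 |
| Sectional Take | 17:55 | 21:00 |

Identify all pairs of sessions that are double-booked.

Sorted by start: Soloist Run-through, Full Soundcheck, Brass Warm-up, Strings Block, Sectional Mixing, Full Take, Sectional Take, Percussion Run-through.
Full Soundcheck starts after Soloist Run-through ends — done with Soloist Run-through.
Brass Warm-up starts before Full Soundcheck ends → Full Soundcheck and Brass Warm-up overlap.
Strings Block starts before Full Soundcheck ends → Full Soundcheck and Strings Block overlap.
Sectional Mixing starts before Full Soundcheck ends → Full Soundcheck and Sectional Mixing overlap.
Full Take starts after Full Soundcheck ends — done with Full Soundcheck.
Strings Block starts before Brass Warm-up ends → Brass Warm-up and Strings Block overlap.
Sectional Mixing starts after Brass Warm-up ends — done with Brass Warm-up.
Sectional Mixing starts before Strings Block ends → Strings Block and Sectional Mixing overlap.
Full Take starts after Strings Block ends — done with Strings Block.
Full Take starts after Sectional Mixing ends — done with Sectional Mixing.
Sectional Take starts before Full Take ends → Full Take and Sectional Take overlap.
Percussion Run-through starts before Full Take ends → Full Take and Percussion Run-through overlap.
Percussion Run-through starts before Sectional Take ends → Sectional Take and Percussion Run-through overlap.

Brass Warm-up & Full Soundcheck, Brass Warm-up & Strings Block, Full Soundcheck & Sectional Mixing, Full Soundcheck & Strings Block, Full Take & Percussion Run-through, Full Take & Sectional Take, Percussion Run-through & Sectional Take, Sectional Mixing & Strings Block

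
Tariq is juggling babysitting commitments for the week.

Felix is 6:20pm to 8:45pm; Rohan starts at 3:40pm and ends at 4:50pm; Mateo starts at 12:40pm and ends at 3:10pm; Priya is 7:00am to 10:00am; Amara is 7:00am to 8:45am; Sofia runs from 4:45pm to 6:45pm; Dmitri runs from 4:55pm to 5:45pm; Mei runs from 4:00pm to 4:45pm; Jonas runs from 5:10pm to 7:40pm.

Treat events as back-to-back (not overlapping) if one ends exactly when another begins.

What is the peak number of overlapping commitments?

Sweep the timeline, counting +1 at each start and −1 at each end (ends before starts at a tie):
7:00am start Amara → 1
7:00am start Priya → 2
8:45am end Amara → 1
10:00am end Priya → 0
12:40pm start Mateo → 1
3:10pm end Mateo → 0
3:40pm start Rohan → 1
4:00pm start Mei → 2
4:45pm end Mei → 1
4:45pm start Sofia → 2
4:50pm end Rohan → 1
4:55pm start Dmitri → 2
5:10pm start Jonas → 3
5:45pm end Dmitri → 2
6:20pm start Felix → 3
6:45pm end Sofia → 2
7:40pm end Jonas → 1
8:45pm end Felix → 0
Peak is 3, at 5:10pm (Dmitri, Jonas, Sofia).

3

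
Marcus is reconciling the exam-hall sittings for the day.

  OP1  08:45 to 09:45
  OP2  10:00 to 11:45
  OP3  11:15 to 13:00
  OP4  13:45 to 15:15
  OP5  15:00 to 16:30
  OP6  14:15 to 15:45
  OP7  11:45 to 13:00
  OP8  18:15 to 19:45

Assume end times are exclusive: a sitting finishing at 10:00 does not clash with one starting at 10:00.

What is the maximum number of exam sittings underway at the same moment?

3

Walk through starts and ends in time order (an end at T is processed before a start at T):
08:45 start OP1 → 1
09:45 end OP1 → 0
10:00 start OP2 → 1
11:15 start OP3 → 2
11:45 end OP2 → 1
11:45 start OP7 → 2
13:00 end OP3 → 1
13:00 end OP7 → 0
13:45 start OP4 → 1
14:15 start OP6 → 2
15:00 start OP5 → 3
15:15 end OP4 → 2
15:45 end OP6 → 1
16:30 end OP5 → 0
18:15 start OP8 → 1
19:45 end OP8 → 0
Peak is 3, at 15:00 (OP4, OP5, OP6).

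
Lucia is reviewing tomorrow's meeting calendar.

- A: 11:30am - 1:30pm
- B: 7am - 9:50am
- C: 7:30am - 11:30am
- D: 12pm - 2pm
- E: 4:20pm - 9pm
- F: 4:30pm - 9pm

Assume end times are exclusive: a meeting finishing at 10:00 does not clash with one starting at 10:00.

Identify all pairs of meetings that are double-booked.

A & D, B & C, E & F

Sorted by start: B, C, A, D, E, F.
C starts before B ends → B and C overlap.
A starts after B ends — done with B.
A starts exactly when C ends (back-to-back, no overlap) — done with C.
D starts before A ends → A and D overlap.
E starts after A ends — done with A.
E starts after D ends — done with D.
F starts before E ends → E and F overlap.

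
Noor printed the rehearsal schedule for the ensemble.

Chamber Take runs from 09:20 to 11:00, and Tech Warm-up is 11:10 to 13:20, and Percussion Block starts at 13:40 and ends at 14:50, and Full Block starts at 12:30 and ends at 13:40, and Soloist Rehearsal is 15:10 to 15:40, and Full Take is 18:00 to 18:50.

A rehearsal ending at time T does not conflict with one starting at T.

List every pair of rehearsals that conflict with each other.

Full Block & Tech Warm-up

Sorted by start: Chamber Take, Tech Warm-up, Full Block, Percussion Block, Soloist Rehearsal, Full Take.
Tech Warm-up starts after Chamber Take ends; Chamber Take is clear from here.
Full Block starts before Tech Warm-up ends → Tech Warm-up and Full Block overlap.
Percussion Block starts after Tech Warm-up ends; Tech Warm-up is clear from here.
Percussion Block starts exactly when Full Block ends (back-to-back, no overlap); Full Block is clear from here.
Soloist Rehearsal starts after Percussion Block ends; Percussion Block is clear from here.
Full Take starts after Soloist Rehearsal ends.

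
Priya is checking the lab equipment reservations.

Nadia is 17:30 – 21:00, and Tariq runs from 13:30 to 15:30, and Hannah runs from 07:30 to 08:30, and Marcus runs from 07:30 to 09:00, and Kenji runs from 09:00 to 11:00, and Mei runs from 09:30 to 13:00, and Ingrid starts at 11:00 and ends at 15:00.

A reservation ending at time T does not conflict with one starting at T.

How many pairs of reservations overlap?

Two intervals overlap when each starts before the other ends.
Sorted by start: Hannah, Marcus, Kenji, Mei, Ingrid, Tariq, Nadia.
Marcus starts before Hannah ends → Hannah and Marcus overlap.
Kenji starts after Hannah ends, so Hannah has no further overlaps.
Kenji starts exactly when Marcus ends (back-to-back, no overlap), so Marcus has no further overlaps.
Mei starts before Kenji ends → Kenji and Mei overlap.
Ingrid starts exactly when Kenji ends (back-to-back, no overlap), so Kenji has no further overlaps.
Ingrid starts before Mei ends → Mei and Ingrid overlap.
Tariq starts after Mei ends, so Mei has no further overlaps.
Tariq starts before Ingrid ends → Ingrid and Tariq overlap.
Nadia starts after Ingrid ends.
Nadia starts after Tariq ends.
Overlapping pairs: Hannah & Marcus, Ingrid & Mei, Ingrid & Tariq, Kenji & Mei — 4 in total.

4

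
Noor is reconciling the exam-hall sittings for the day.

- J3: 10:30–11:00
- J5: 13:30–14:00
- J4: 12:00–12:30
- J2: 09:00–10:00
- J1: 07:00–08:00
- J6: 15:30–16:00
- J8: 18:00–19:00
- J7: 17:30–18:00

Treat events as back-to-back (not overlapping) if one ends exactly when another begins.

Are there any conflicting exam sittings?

No

Two intervals overlap when each starts before the other ends.
Sorted by start: J1, J2, J3, J4, J5, J6, J7, J8.
J2 starts after J1 ends — done with J1.
J3 starts after J2 ends — done with J2.
J4 starts after J3 ends — done with J3.
J5 starts after J4 ends — done with J4.
J6 starts after J5 ends — done with J5.
J7 starts after J6 ends — done with J6.
J8 starts exactly when J7 ends (back-to-back, no overlap).
Every pair is clear; the schedule has no overlaps.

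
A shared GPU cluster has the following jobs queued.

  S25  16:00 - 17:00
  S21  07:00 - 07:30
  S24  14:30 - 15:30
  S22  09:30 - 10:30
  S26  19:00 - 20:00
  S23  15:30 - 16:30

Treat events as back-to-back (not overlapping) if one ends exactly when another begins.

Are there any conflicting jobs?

Sorted by start: S21, S22, S24, S23, S25, S26.
S22 starts after S21 ends — done with S21.
S24 starts after S22 ends — done with S22.
S23 starts exactly when S24 ends (back-to-back, no overlap) — done with S24.
S25 starts before S23 ends → S23 and S25 overlap.
That's a conflict, so the schedule is not conflict-free.

Yes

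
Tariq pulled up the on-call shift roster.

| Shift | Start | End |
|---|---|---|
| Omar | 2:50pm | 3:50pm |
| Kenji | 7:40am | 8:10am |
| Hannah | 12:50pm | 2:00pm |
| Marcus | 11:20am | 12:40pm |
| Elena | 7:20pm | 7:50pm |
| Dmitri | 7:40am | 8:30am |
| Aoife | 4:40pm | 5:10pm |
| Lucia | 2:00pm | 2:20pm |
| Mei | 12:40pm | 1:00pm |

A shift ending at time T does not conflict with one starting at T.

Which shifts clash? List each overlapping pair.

Sorted by start: Dmitri, Kenji, Marcus, Mei, Hannah, Lucia, Omar, Aoife, Elena.
Kenji starts before Dmitri ends → Dmitri and Kenji overlap.
Marcus starts after Dmitri ends, so nothing later overlaps Dmitri either.
Marcus starts after Kenji ends, so nothing later overlaps Kenji either.
Mei starts exactly when Marcus ends (back-to-back, no overlap), so nothing later overlaps Marcus either.
Hannah starts before Mei ends → Mei and Hannah overlap.
Lucia starts after Mei ends, so nothing later overlaps Mei either.
Lucia starts exactly when Hannah ends (back-to-back, no overlap), so nothing later overlaps Hannah either.
Omar starts after Lucia ends, so nothing later overlaps Lucia either.
Aoife starts after Omar ends, so nothing later overlaps Omar either.
Elena starts after Aoife ends.

Dmitri & Kenji, Hannah & Mei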